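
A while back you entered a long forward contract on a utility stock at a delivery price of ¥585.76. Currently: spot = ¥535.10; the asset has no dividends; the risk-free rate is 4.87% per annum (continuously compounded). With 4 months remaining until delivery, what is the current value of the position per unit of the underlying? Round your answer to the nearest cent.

Current fair forward for the remaining 4 months: F = S·e^(r·T), r = 0.0487
F = 535.10 · e^(0.0487 × 4/12) = 535.10 × 1.016366 = 543.8574
Value of long forward = (F − K)·e^(−rT) = (543.8574 − 585.76) · e^(−0.0487·4/12)
= -41.9026 × 0.983898 = -41.23

-¥41.23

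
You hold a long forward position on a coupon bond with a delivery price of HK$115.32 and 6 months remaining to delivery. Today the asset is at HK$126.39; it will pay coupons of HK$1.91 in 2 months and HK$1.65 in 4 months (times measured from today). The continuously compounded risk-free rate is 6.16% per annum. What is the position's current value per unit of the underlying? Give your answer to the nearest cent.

PV(remaining coupons) I = 1.91·e^(−0.0616·2/12) + 1.65·e^(−0.0616·4/12) = 3.5070
Current forward F = (S − I)·e^(rT) = (126.39 − 3.5070)·e^(0.0616·6/12) = 122.8830 × 1.031279 = 126.7267
Value (long) = (F − K)·e^(−rT) = (126.7267 − 115.32) × 0.969669 = 11.0607
Value = HK$11.06

HK$11.06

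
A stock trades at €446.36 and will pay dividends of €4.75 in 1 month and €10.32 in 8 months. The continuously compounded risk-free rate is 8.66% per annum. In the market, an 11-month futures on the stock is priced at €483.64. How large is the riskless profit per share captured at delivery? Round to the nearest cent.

PV(dividends) I = 4.75·e^(−0.0866·1/12) + 10.32·e^(−0.0866·8/12) = 14.4569
Fair futures F* = (S − I)·e^(rT) = (446.36 − 14.4569)·e^0.079383 = 431.9031 × 1.082619 = 467.5865
Market €483.64 > fair 467.5865: forward overpriced → cash-and-carry (borrow at r, buy the stock and collect the dividends, short the forward).
Profit at T = |F_mkt − F*| = |483.64 − 467.5865| = €16.05 per share

€16.05 per share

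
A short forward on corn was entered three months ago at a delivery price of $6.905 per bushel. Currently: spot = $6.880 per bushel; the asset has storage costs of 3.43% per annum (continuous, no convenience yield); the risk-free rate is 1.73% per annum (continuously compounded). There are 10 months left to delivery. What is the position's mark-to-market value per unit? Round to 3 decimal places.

Current fair forward for the remaining 10 months: F = S·e^((r + u)·T), (r + u) = 0.0173 + 0.0343 = 0.0516
F = 6.880 · e^(0.0516 × 10/12) = 6.880 × 1.043938 = 7.1823
Value of long forward = (F − K)·e^(−rT) = (7.1823 − 6.905) · e^(−0.0173·10/12)
= 0.2773 × 0.985687 = 0.273
Short position value = −(long value) = -$0.273

-$0.273 per bushel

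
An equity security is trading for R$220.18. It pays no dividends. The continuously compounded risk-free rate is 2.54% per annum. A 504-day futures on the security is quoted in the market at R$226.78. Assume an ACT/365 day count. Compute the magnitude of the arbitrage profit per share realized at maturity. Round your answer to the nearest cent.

R$1.26 per share

Fair futures: F* = S·e^(carry·T), with carry = r = 0.0254
F* = 220.18 · e^(0.0254 × 504/365) = 220.18 · e^0.035073 = 220.18 × 1.035695 = R$228.0393
Market R$226.78 < fair R$228.0393: forward underpriced → reverse cash-and-carry (short spot, go long the forward).
At maturity, profit = |F_mkt − F*| = |226.78 − 228.0393| = R$1.26 per share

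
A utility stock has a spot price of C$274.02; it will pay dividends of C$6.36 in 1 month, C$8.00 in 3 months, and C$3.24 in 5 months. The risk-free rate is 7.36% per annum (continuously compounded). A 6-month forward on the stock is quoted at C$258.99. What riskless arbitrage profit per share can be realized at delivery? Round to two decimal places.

PV(dividends) I = 6.36·e^(−0.0736·1/12) + 8.00·e^(−0.0736·3/12) + 3.24·e^(−0.0736·5/12) = 17.3174
Fair forward F* = (S − I)·e^(rT) = (274.02 − 17.3174)·e^0.036800 = 256.7026 × 1.037486 = 266.3254
Market C$258.99 < fair 266.3254: forward underpriced → reverse cash-and-carry (short the stock, invest proceeds at r, pay the dividends, go long the forward).
Profit at T = |F_mkt − F*| = |258.99 − 266.3254| = C$7.34 per share

C$7.34 per share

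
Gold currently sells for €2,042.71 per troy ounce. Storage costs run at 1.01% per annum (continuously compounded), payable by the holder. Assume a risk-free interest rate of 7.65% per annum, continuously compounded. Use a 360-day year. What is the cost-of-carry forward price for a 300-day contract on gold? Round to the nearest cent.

Net carry = r + u − y = 0.0765 + 0.0101 − 0.0000 = 0.0866
F = S·e^((r+u−y)T) = 2042.71 · e^(0.0866 × 300/360) = 2042.71 · e^0.07216667
= 2042.71 × 1.07483447 = €2,195.58 per troy ounce

€2,195.58 per troy ounce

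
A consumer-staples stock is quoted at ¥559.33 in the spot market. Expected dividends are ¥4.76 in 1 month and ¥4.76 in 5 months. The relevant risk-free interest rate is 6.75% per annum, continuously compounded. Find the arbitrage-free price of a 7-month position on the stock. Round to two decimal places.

¥572.06

PV(dividends) I = 4.76·e^(−0.0675·1/12) + 4.76·e^(−0.0675·5/12)
I = 4.7333 + 4.6280 = 9.3613
F = (S − I)·e^(rT) = (559.33 − 9.3613) · e^(0.0675·7/12)
= 549.9687 · e^0.039375 = 549.9687 × 1.040160 = ¥572.06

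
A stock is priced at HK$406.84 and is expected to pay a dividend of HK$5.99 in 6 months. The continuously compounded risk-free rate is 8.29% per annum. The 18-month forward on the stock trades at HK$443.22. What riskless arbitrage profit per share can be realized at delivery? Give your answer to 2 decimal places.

HK$10.98 per share

PV(dividends) I = 5.99·e^(−0.0829·6/12) = 5.7468
Fair forward F* = (S − I)·e^(rT) = (406.84 − 5.7468)·e^0.124350 = 401.0932 × 1.132412 = 454.2028
Market HK$443.22 < fair 454.2028: forward underpriced → reverse cash-and-carry (short the stock, invest proceeds at r, pay the dividends, go long the forward).
Profit at T = |F_mkt − F*| = |443.22 − 454.2028| = HK$10.98 per share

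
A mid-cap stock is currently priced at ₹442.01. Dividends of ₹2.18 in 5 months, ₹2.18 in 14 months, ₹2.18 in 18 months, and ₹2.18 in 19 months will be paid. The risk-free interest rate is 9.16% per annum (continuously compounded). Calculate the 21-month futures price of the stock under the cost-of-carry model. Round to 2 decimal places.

PV(dividends) I = 2.18·e^(−0.0916·5/12) + 2.18·e^(−0.0916·14/12) + 2.18·e^(−0.0916·18/12) + 2.18·e^(−0.0916·19/12)
I = 2.0984 + 1.9590 + 1.9001 + 1.8857 = 7.8432
F = (S − I)·e^(rT) = (442.01 − 7.8432) · e^(0.0916·21/12)
= 434.1668 · e^0.160300 = 434.1668 × 1.173863 = ₹509.65

₹509.65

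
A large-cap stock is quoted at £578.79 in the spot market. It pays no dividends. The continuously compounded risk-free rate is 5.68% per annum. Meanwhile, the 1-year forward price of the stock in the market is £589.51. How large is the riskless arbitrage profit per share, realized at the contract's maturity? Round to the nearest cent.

£23.11 per share

Fair forward: F* = S·e^(carry·T), with carry = r = 0.0568
F* = 578.79 · e^(0.0568 × 1) = 578.79 · e^0.056800 = 578.79 × 1.058444 = £612.6168
Market £589.51 < fair £612.6168: forward underpriced → reverse cash-and-carry (short spot, go long the forward).
At maturity, profit = |F_mkt − F*| = |589.51 − 612.6168| = £23.11 per share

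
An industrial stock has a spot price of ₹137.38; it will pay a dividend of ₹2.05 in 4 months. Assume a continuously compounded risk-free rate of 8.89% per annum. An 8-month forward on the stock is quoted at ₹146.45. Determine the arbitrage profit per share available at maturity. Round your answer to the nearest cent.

PV(dividends) I = 2.05·e^(−0.0889·4/12) = 1.9901
Fair forward F* = (S − I)·e^(rT) = (137.38 − 1.9901)·e^0.059267 = 135.3899 × 1.061059 = 143.6567
Market ₹146.45 > fair 143.6567: forward overpriced → cash-and-carry (borrow at r, buy the stock and collect the dividends, short the forward).
Profit at T = |F_mkt − F*| = |146.45 − 143.6567| = ₹2.79 per share

₹2.79 per share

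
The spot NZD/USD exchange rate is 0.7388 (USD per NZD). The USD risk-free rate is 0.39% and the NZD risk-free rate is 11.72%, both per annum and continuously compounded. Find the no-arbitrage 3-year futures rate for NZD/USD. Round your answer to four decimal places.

0.5259

F = S·e^((r_USD − r_NZD)T) = 0.7388 · e^((0.0039 − 0.1172) × 3)
= 0.7388 · e^-0.339900 = 0.7388 × 0.711842
F = 0.5259 USD per NZD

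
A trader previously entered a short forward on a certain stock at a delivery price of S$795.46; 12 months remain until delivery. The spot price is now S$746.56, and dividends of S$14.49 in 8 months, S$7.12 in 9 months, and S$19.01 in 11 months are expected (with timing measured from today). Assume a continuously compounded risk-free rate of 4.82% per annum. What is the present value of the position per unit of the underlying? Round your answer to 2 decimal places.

S$50.56

PV(remaining dividends) I = 14.49·e^(−0.0482·8/12) + 7.12·e^(−0.0482·9/12) + 19.01·e^(−0.0482·11/12) = 39.0874
Current forward F = (S − I)·e^(rT) = (746.56 − 39.0874)·e^(0.0482·12/12) = 707.4726 × 1.049381 = 742.4083
Value (long) = (F − K)·e^(−rT) = (742.4083 − 795.46) × 0.952943 = -50.5552
Short position value = −(long value) = S$50.56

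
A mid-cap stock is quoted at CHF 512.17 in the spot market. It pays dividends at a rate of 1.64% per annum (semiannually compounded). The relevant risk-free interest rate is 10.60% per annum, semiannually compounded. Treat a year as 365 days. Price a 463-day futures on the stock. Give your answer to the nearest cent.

F = S · (1+r/2)^(2T) / (1+q/2)^(2T)
= 512.17 × 1.139989 / 1.020935 = 512.17 × 1.116613
F = CHF 571.90

CHF 571.90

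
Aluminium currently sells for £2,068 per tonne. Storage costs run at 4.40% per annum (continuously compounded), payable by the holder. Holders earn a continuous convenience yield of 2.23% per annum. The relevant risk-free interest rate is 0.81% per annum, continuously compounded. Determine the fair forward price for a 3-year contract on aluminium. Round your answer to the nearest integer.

Net carry = r + u − y = 0.0081 + 0.0440 − 0.0223 = 0.0298
F = S·e^((r+u−y)T) = 2068 · e^(0.0298 × 3) = 2068 · e^0.089400
= 2068 × 1.093518 = £2,261 per tonne

£2,261 per tonne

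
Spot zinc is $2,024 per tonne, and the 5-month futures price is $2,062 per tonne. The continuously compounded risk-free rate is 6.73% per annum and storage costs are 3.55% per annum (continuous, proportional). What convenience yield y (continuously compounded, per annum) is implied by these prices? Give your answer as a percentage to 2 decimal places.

5.82%

F = S·e^((r+u−y)T) ⇒ (r+u−y) = ln(F/S)/T
ln(2062/2024) = 0.018601; /T ⇒ 0.044642
y = r + u − ln(F/S)/T = 0.0673 + 0.0355 − 0.044642 = 0.058158
y = 5.82%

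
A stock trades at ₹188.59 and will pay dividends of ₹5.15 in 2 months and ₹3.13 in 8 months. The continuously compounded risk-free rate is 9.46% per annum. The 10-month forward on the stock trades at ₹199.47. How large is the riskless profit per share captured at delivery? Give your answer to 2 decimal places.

₹4.08 per share

PV(dividends) I = 5.15·e^(−0.0946·2/12) + 3.13·e^(−0.0946·8/12) = 8.0081
Fair forward F* = (S − I)·e^(rT) = (188.59 − 8.0081)·e^0.078833 = 180.5819 × 1.082024 = 195.3939
Market ₹199.47 > fair 195.3939: forward overpriced → cash-and-carry (borrow at r, buy the stock and collect the dividends, short the forward).
Profit at T = |F_mkt − F*| = |199.47 − 195.3939| = ₹4.08 per share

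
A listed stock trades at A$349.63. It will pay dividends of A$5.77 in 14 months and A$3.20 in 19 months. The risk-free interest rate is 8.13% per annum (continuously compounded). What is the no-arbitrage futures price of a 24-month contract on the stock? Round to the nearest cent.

A$401.88

PV(dividends) I = 5.77·e^(−0.0813·14/12) + 3.20·e^(−0.0813·19/12)
I = 5.2479 + 2.8135 = 8.0614
F = (S − I)·e^(rT) = (349.63 − 8.0614) · e^(0.0813·24/12)
= 341.5686 · e^0.162600 = 341.5686 × 1.176566 = A$401.88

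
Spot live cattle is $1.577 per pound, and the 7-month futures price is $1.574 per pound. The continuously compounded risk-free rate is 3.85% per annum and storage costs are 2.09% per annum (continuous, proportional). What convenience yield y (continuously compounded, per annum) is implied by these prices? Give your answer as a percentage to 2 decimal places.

F = S·e^((r+u−y)T) ⇒ (r+u−y) = ln(F/S)/T
ln(1.574/1.577) = -0.001904; /T ⇒ -0.003264
y = r + u − ln(F/S)/T = 0.0385 + 0.0209 + 0.003264 = 0.062664
y = 6.27%

6.27%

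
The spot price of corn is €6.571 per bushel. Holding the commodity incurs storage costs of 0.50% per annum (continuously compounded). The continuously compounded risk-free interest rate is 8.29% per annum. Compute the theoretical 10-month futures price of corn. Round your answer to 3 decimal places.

€7.070 per bushel

Net carry = r + u − y = 0.0829 + 0.0050 − 0.0000 = 0.0879
F = S·e^((r+u−y)T) = 6.571 · e^(0.0879 × 10/12) = 6.571 · e^0.073250
= 6.571 × 1.076000 = €7.070 per bushel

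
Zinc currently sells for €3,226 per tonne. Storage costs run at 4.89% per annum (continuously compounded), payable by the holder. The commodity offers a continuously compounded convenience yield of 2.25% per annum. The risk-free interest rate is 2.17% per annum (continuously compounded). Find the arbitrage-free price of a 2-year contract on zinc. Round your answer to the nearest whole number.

€3,552 per tonne

Net carry = r + u − y = 0.0217 + 0.0489 − 0.0225 = 0.0481
F = S·e^((r+u−y)T) = 3226 · e^(0.0481 × 2) = 3226 · e^0.096200
= 3226 × 1.100979 = €3,552 per tonne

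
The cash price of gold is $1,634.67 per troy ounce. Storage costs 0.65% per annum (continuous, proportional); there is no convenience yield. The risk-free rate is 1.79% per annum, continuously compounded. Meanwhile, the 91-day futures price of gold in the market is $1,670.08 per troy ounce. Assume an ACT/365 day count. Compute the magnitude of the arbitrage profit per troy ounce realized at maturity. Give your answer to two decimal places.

Fair futures: F* = S·e^(carry·T), with carry = (r + u) = 0.0179 + 0.0065 = 0.0244
F* = 1634.67 · e^(0.0244 × 91/365) = 1634.67 · e^0.00608329 = 1634.67 × 1.00610183 = $1644.6445
Market $1670.08 > fair $1644.6445: forward overpriced → cash-and-carry (buy spot, short the forward).
At maturity, profit = |F_mkt − F*| = |1670.08 − 1644.6445| = $25.44 per troy ounce

$25.44 per troy ounce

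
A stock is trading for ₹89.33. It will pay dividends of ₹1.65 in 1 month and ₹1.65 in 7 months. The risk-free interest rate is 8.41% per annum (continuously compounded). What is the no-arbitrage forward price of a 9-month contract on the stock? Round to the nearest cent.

₹91.73

PV(dividends) I = 1.65·e^(−0.0841·1/12) + 1.65·e^(−0.0841·7/12)
I = 1.6385 + 1.5710 = 3.2095
F = (S − I)·e^(rT) = (89.33 − 3.2095) · e^(0.0841·9/12)
= 86.1205 · e^0.063075 = 86.1205 × 1.065107 = ₹91.73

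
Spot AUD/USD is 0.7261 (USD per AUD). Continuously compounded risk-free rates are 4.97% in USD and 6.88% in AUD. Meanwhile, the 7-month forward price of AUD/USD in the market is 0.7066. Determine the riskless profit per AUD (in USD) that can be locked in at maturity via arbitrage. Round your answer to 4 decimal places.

Fair forward: F* = S·e^(carry·T), with carry = (r_USD − r_AUD) = 0.0497 − 0.0688 = -0.0191
F* = 0.7261 · e^(-0.0191 × 7/12) = 0.7261 · e^-0.011142 = 0.7261 × 0.988920 = 0.7181
Market 0.7066 < fair 0.7181: forward underpriced → reverse cash-and-carry (short spot, go long the forward).
At maturity, profit = |F_mkt − F*| = |0.7066 − 0.7181| = 0.0115 per AUD (in USD)

0.0115 per AUD (in USD)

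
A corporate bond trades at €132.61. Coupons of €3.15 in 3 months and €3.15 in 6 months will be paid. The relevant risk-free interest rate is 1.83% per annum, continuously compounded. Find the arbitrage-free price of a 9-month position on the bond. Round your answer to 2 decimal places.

€128.10

PV(coupons) I = 3.15·e^(−0.0183·3/12) + 3.15·e^(−0.0183·6/12)
I = 3.1356 + 3.1213 = 6.2569
F = (S − I)·e^(rT) = (132.61 − 6.2569) · e^(0.0183·9/12)
= 126.3531 · e^0.013725 = 126.3531 × 1.013820 = €128.10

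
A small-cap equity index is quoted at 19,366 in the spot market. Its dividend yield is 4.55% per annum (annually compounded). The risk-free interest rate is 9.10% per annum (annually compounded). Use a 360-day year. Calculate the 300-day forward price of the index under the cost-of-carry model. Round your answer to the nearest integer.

20,066

F = S · (1+r)^T / (1+q)^T
= 19366 × 1.075278 / 1.037775 = 19366 × 1.036138
F = 20,066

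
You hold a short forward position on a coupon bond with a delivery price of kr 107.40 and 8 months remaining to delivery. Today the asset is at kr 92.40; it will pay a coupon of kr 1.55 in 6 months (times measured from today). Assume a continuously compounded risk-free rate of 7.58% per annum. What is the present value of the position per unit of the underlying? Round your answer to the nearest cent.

PV(remaining coupons) I = 1.55·e^(−0.0758·6/12) = 1.4924
Current forward F = (S − I)·e^(rT) = (92.40 − 1.4924)·e^(0.0758·8/12) = 90.9076 × 1.051832 = 95.6195
Value (long) = (F − K)·e^(−rT) = (95.6195 − 107.40) × 0.950722 = -11.2000
Short position value = −(long value) = kr 11.20

kr 11.20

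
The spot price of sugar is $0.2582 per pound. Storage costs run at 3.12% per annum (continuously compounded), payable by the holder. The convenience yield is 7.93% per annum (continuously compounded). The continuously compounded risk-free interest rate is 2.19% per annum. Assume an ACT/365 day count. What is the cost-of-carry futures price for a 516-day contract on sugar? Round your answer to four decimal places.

$0.2488 per pound

Net carry = r + u − y = 0.0219 + 0.0312 − 0.0793 = -0.0262
F = S·e^((r+u−y)T) = 0.2582 · e^(-0.0262 × 516/365) = 0.2582 · e^-0.037039
= 0.2582 × 0.963639 = $0.2488 per pound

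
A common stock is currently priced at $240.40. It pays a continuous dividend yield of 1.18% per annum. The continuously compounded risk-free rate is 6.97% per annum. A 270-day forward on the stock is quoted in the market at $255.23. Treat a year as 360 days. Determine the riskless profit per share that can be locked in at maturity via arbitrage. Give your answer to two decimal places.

$4.16 per share

Fair forward: F* = S·e^(carry·T), with carry = (r − q) = 0.0697 − 0.0118 = 0.0579
F* = 240.40 · e^(0.0579 × 270/360) = 240.40 · e^0.043425 = 240.40 × 1.044382 = $251.0694
Market $255.23 > fair $251.0694: forward overpriced → cash-and-carry (buy spot, short the forward).
At maturity, profit = |F_mkt − F*| = |255.23 − 251.0694| = $4.16 per share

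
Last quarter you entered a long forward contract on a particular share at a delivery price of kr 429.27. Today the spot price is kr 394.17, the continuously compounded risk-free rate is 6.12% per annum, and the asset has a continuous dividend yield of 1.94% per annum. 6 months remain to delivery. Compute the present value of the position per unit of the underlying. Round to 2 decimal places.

-kr 25.97

Current fair forward for the remaining 6 months: F = S·e^((r − q)·T), (r − q) = 0.0612 − 0.0194 = 0.0418
F = 394.17 · e^(0.0418 × 6/12) = 394.17 × 1.021120 = 402.4949
Value of long forward = (F − K)·e^(−rT) = (402.4949 − 429.27) · e^(−0.0612·6/12)
= -26.7751 × 0.969863 = -25.97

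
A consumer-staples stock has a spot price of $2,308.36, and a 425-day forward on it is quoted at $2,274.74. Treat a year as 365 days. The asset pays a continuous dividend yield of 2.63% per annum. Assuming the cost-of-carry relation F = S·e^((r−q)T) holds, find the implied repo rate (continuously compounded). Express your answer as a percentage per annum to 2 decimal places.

1.37%

From F = S·e^((r−q)T): (r − q) = ln(F/S)/T
ln(2274.74/2308.36) = ln(0.985436) = -0.014671
(r − q) = -0.014671 / (425/365) = -0.012600
r = ln(F/S)/T + q = -0.012600 + 0.0263 = 0.013700
r = 1.37%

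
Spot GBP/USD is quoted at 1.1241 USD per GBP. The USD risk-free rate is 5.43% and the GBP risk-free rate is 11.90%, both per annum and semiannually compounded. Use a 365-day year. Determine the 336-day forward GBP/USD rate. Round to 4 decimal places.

By covered interest parity, F = S · (1+r_USD/2)^(2T) / (1+r_GBP/2)^(2T)
= 1.1241 × 1.050556 / 1.112278 = 1.1241 × 0.944508
F = 1.0617 USD per GBP

1.0617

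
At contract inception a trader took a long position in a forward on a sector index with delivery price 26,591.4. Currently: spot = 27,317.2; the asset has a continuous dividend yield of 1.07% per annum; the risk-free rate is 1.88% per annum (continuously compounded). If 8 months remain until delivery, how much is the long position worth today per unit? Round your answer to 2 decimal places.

862.83

Current fair forward for the remaining 8 months: F = S·e^((r − q)·T), (r − q) = 0.0188 − 0.0107 = 0.0081
F = 27317.2 · e^(0.0081 × 8/12) = 27317.2 × 1.00541461 = 27465.1120
Value of long forward = (F − K)·e^(−rT) = (27465.1120 − 26591.4) · e^(−0.0188·8/12)
= 873.7120 × 0.98754488 = 862.83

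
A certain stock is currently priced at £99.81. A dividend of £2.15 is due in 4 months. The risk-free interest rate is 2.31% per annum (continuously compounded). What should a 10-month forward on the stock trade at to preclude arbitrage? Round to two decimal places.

PV(dividends) I = 2.15·e^(−0.0231·4/12)
I = 2.1335
F = (S − I)·e^(rT) = (99.81 − 2.1335) · e^(0.0231·10/12)
= 97.6765 · e^0.019250 = 97.6765 × 1.019436 = £99.57

£99.57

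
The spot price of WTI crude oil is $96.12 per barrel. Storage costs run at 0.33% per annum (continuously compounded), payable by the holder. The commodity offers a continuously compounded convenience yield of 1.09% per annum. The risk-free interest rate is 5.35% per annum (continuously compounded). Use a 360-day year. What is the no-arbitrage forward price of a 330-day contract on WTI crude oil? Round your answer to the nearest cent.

Net carry = r + u − y = 0.0535 + 0.0033 − 0.0109 = 0.0459
F = S·e^((r+u−y)T) = 96.12 · e^(0.0459 × 330/360) = 96.12 · e^0.042075
= 96.12 × 1.042973 = $100.25 per barrel

$100.25 per barrel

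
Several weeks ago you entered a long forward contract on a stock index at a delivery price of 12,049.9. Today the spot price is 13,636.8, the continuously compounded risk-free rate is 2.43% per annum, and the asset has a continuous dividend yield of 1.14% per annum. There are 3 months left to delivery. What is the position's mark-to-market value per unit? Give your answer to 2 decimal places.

Current fair forward for the remaining 3 months: F = S·e^((r − q)·T), (r − q) = 0.0243 − 0.0114 = 0.0129
F = 13636.8 · e^(0.0129 × 3/12) = 13636.8 × 1.00323021 = 13680.8497
Value of long forward = (F − K)·e^(−rT) = (13680.8497 − 12049.9) · e^(−0.0243·3/12)
= 1630.9497 × 0.99394342 = 1621.07

1621.07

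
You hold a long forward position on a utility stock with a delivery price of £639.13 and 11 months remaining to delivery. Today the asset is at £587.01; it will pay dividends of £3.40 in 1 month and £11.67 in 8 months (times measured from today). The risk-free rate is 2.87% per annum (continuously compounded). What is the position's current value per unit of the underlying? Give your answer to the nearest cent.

-£50.37

PV(remaining dividends) I = 3.40·e^(−0.0287·1/12) + 11.67·e^(−0.0287·8/12) = 14.8407
Current forward F = (S − I)·e^(rT) = (587.01 − 14.8407)·e^(0.0287·11/12) = 572.1693 × 1.026657 = 587.4216
Value (long) = (F − K)·e^(−rT) = (587.4216 − 639.13) × 0.974035 = -50.3658
Value = -£50.37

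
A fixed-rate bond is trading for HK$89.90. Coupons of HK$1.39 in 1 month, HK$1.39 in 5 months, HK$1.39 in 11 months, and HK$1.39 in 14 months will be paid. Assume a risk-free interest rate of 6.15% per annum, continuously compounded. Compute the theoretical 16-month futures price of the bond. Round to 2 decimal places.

HK$91.78

PV(coupons) I = 1.39·e^(−0.0615·1/12) + 1.39·e^(−0.0615·5/12) + 1.39·e^(−0.0615·11/12) + 1.39·e^(−0.0615·14/12)
I = 1.3829 + 1.3548 + 1.3138 + 1.2938 = 5.3453
F = (S − I)·e^(rT) = (89.90 − 5.3453) · e^(0.0615·16/12)
= 84.5547 · e^0.082000 = 84.5547 × 1.085456 = HK$91.78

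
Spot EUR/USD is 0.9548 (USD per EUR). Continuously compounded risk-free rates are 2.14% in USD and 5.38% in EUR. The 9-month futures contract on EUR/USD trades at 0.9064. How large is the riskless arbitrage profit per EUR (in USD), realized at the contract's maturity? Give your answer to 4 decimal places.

Fair futures: F* = S·e^(carry·T), with carry = (r_USD − r_EUR) = 0.0214 − 0.0538 = -0.0324
F* = 0.9548 · e^(-0.0324 × 9/12) = 0.9548 · e^-0.024300 = 0.9548 × 0.975993 = 0.9319
Market 0.9064 < fair 0.9319: forward underpriced → reverse cash-and-carry (short spot, go long the forward).
At maturity, profit = |F_mkt − F*| = |0.9064 − 0.9319| = 0.0255 per EUR (in USD)

0.0255 per EUR (in USD)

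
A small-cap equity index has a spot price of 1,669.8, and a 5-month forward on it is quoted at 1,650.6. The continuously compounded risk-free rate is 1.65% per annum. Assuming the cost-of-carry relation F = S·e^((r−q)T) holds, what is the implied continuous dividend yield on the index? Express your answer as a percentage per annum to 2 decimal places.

From F = S·e^((r−q)T): (r − q) = ln(F/S)/T
ln(1650.6/1669.8) = ln(0.988502) = -0.011565
(r − q) = -0.011565 / (5/12) = -0.027756
q = r − ln(F/S)/T = 0.0165 + 0.027756 = 0.044256
q = 4.43%

4.43%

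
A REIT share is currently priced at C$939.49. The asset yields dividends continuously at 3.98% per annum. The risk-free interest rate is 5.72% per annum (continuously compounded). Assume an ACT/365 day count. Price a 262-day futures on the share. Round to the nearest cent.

C$951.30

F = S·e^((r − q)T) = 939.49 · e^((0.0572 − 0.0398) × 262/365)
= 939.49 · e^0.012490 = 939.49 × 1.012568
F = C$951.30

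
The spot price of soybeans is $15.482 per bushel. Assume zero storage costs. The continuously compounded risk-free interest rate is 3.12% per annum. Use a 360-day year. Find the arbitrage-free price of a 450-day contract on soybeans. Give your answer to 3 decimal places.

F = S·e^(rT) = 15.482 · e^(0.0312 × 450/360) = 15.482 · e^0.039000
= 15.482 × 1.039770 = $16.098 per bushel

$16.098 per bushel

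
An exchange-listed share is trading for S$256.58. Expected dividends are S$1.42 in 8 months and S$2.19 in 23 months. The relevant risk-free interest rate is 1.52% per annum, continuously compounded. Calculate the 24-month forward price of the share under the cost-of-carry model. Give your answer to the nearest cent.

S$260.86

PV(dividends) I = 1.42·e^(−0.0152·8/12) + 2.19·e^(−0.0152·23/12)
I = 1.4057 + 2.1271 = 3.5328
F = (S − I)·e^(rT) = (256.58 − 3.5328) · e^(0.0152·24/12)
= 253.0472 · e^0.030400 = 253.0472 × 1.030867 = S$260.86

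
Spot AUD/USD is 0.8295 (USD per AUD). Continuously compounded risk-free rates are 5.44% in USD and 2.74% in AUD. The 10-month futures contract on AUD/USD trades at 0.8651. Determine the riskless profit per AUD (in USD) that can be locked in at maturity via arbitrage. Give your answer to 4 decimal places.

Fair futures: F* = S·e^(carry·T), with carry = (r_USD − r_AUD) = 0.0544 − 0.0274 = 0.0270
F* = 0.8295 · e^(0.0270 × 10/12) = 0.8295 · e^0.022500 = 0.8295 × 1.022755 = 0.8484
Market 0.8651 > fair 0.8484: forward overpriced → cash-and-carry (buy spot, short the forward).
At maturity, profit = |F_mkt − F*| = |0.8651 − 0.8484| = 0.0167 per AUD (in USD)

0.0167 per AUD (in USD)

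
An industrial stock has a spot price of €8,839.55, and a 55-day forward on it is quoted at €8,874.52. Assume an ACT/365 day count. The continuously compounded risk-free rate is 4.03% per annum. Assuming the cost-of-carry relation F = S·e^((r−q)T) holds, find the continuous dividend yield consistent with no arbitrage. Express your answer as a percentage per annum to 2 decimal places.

From F = S·e^((r−q)T): (r − q) = ln(F/S)/T
ln(8874.52/8839.55) = ln(1.003956) = 0.003948
(r − q) = 0.003948 / (55/365) = 0.026200
q = r − ln(F/S)/T = 0.0403 − 0.026200 = 0.014100
q = 1.41%

1.41%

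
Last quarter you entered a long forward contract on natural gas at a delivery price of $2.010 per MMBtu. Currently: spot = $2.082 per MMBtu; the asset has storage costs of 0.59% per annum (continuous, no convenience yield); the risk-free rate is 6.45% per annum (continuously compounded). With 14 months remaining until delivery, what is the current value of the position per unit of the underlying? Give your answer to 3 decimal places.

$0.232 per MMBtu

Current fair forward for the remaining 14 months: F = S·e^((r + u)·T), (r + u) = 0.0645 + 0.0059 = 0.0704
F = 2.082 · e^(0.0704 × 14/12) = 2.082 × 1.085601 = 2.2602
Value of long forward = (F − K)·e^(−rT) = (2.2602 − 2.010) · e^(−0.0645·14/12)
= 0.2502 × 0.927512 = 0.232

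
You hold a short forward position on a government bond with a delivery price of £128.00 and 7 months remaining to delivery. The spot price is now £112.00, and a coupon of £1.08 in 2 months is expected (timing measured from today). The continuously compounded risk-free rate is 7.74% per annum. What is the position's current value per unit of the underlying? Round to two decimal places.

£11.42

PV(remaining coupons) I = 1.08·e^(−0.0774·2/12) = 1.0662
Current forward F = (S − I)·e^(rT) = (112.00 − 1.0662)·e^(0.0774·7/12) = 110.9338 × 1.046185 = 116.0573
Value (long) = (F − K)·e^(−rT) = (116.0573 − 128.00) × 0.955854 = -11.4155
Short position value = −(long value) = £11.42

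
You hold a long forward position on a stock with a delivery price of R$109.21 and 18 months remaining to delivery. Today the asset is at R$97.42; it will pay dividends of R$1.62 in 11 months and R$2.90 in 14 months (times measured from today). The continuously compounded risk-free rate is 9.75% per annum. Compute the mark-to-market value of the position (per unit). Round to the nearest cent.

-R$1.00

PV(remaining dividends) I = 1.62·e^(−0.0975·11/12) + 2.90·e^(−0.0975·14/12) = 4.0697
Current forward F = (S − I)·e^(rT) = (97.42 − 4.0697)·e^(0.0975·18/12) = 93.3503 × 1.157486 = 108.0517
Value (long) = (F − K)·e^(−rT) = (108.0517 − 109.21) × 0.863942 = -1.0007
Value = -R$1.00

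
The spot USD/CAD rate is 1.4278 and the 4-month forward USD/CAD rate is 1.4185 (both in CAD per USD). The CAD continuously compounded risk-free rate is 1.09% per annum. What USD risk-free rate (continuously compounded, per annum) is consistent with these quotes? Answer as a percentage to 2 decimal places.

F = S·e^((r_CAD − r_USD)T) ⇒ r_USD = r_CAD − ln(F/S)/T
ln(1.4185/1.4278) = -0.006535; /(4/12) = -0.019605
r_USD = 0.0109 + 0.019605 = 0.030505
r_USD = 3.05%

3.05%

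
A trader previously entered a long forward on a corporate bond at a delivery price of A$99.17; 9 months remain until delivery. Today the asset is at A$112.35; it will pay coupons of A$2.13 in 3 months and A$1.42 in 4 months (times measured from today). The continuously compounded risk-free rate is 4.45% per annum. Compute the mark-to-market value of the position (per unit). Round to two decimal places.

A$12.93

PV(remaining coupons) I = 2.13·e^(−0.0445·3/12) + 1.42·e^(−0.0445·4/12) = 3.5055
Current forward F = (S − I)·e^(rT) = (112.35 − 3.5055)·e^(0.0445·9/12) = 108.8445 × 1.033938 = 112.5385
Value (long) = (F − K)·e^(−rT) = (112.5385 − 99.17) × 0.967176 = 12.9297
Value = A$12.93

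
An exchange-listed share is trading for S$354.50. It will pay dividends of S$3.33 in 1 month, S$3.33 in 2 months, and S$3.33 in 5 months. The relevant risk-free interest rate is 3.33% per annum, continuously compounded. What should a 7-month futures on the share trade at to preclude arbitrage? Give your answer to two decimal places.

S$351.34

PV(dividends) I = 3.33·e^(−0.0333·1/12) + 3.33·e^(−0.0333·2/12) + 3.33·e^(−0.0333·5/12)
I = 3.3208 + 3.3116 + 3.2841 = 9.9165
F = (S − I)·e^(rT) = (354.50 − 9.9165) · e^(0.0333·7/12)
= 344.5835 · e^0.019425 = 344.5835 × 1.019615 = S$351.34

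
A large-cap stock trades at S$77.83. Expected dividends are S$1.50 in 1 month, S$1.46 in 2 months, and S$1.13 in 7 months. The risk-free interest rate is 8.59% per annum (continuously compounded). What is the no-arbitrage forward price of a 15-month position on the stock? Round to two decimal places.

S$82.20

PV(dividends) I = 1.50·e^(−0.0859·1/12) + 1.46·e^(−0.0859·2/12) + 1.13·e^(−0.0859·7/12)
I = 1.4893 + 1.4392 + 1.0748 = 4.0033
F = (S − I)·e^(rT) = (77.83 − 4.0033) · e^(0.0859·15/12)
= 73.8267 · e^0.107375 = 73.8267 × 1.113352 = S$82.20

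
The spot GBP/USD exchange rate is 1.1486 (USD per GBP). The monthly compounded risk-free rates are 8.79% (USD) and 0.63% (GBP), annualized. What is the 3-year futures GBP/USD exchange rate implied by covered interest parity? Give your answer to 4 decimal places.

1.4658

By covered interest parity, F = S · (1+r_USD/12)^(12T) / (1+r_GBP/12)^(12T)
= 1.1486 × 1.300487 / 1.019075 = 1.1486 × 1.276145
F = 1.4658 USD per GBP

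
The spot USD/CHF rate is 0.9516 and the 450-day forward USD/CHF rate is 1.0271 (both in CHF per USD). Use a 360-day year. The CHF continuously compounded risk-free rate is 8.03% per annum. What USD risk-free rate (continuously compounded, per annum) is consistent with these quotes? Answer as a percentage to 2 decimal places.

1.92%

F = S·e^((r_CHF − r_USD)T) ⇒ r_USD = r_CHF − ln(F/S)/T
ln(1.0271/0.9516) = 0.076350; /(450/360) = 0.061080
r_USD = 0.0803 − 0.061080 = 0.019220
r_USD = 1.92%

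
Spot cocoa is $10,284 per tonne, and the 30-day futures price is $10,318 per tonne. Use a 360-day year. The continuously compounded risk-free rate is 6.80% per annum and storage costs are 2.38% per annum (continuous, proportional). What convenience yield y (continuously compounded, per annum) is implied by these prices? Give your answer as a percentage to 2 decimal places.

5.22%

F = S·e^((r+u−y)T) ⇒ (r+u−y) = ln(F/S)/T
ln(10318/10284) = 0.003301; /T ⇒ 0.039612
y = r + u − ln(F/S)/T = 0.0680 + 0.0238 − 0.039612 = 0.052188
y = 5.22%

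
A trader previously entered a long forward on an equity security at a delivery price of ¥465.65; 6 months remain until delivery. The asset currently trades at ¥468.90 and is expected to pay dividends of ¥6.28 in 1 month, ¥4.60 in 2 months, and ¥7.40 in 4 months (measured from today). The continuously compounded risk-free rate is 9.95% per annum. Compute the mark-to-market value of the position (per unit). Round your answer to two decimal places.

PV(remaining dividends) I = 6.28·e^(−0.0995·1/12) + 4.60·e^(−0.0995·2/12) + 7.40·e^(−0.0995·4/12) = 17.9111
Current forward F = (S − I)·e^(rT) = (468.90 − 17.9111)·e^(0.0995·6/12) = 450.9889 × 1.051008 = 473.9929
Value (long) = (F − K)·e^(−rT) = (473.9929 − 465.65) × 0.951467 = 7.9380
Value = ¥7.94

¥7.94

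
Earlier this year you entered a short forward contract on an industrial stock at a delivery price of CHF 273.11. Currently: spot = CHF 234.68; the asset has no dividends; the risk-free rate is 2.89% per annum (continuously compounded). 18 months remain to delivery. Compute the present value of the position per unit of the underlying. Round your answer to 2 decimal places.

CHF 26.84

Current fair forward for the remaining 18 months: F = S·e^(r·T), r = 0.0289
F = 234.68 · e^(0.0289 × 18/12) = 234.68 × 1.044303 = 245.0770
Value of long forward = (F − K)·e^(−rT) = (245.0770 − 273.11) · e^(−0.0289·18/12)
= -28.0330 × 0.957576 = -26.84
Short position value = −(long value) = CHF 26.84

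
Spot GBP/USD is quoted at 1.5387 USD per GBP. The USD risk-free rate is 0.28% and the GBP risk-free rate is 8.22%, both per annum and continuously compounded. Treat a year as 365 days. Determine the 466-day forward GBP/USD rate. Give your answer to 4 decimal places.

1.3904

F = S·e^((r_USD − r_GBP)T) = 1.5387 · e^((0.0028 − 0.0822) × 466/365)
= 1.5387 · e^-0.101371 = 1.5387 × 0.903598
F = 1.3904 USD per GBP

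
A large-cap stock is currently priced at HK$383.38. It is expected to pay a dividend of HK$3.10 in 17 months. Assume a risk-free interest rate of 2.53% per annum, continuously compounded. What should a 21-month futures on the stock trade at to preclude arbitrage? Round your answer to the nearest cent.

PV(dividends) I = 3.10·e^(−0.0253·17/12)
I = 2.9909
F = (S − I)·e^(rT) = (383.38 − 2.9909) · e^(0.0253·21/12)
= 380.3891 · e^0.044275 = 380.3891 × 1.045270 = HK$397.61

HK$397.61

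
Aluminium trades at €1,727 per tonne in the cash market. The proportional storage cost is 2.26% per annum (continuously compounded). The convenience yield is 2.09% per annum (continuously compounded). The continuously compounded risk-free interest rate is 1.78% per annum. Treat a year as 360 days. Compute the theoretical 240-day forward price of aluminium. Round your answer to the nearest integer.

Net carry = r + u − y = 0.0178 + 0.0226 − 0.0209 = 0.0195
F = S·e^((r+u−y)T) = 1727 · e^(0.0195 × 240/360) = 1727 · e^0.013000
= 1727 × 1.013085 = €1,750 per tonne

€1,750 per tonne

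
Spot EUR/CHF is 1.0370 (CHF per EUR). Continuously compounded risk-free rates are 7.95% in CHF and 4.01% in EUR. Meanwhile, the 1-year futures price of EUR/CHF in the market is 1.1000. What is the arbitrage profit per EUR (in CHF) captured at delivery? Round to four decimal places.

Fair futures: F* = S·e^(carry·T), with carry = (r_CHF − r_EUR) = 0.0795 − 0.0401 = 0.0394
F* = 1.0370 · e^(0.0394 × 1) = 1.0370 · e^0.039400 = 1.0370 × 1.040186 = 1.0787
Market 1.1000 > fair 1.0787: forward overpriced → cash-and-carry (buy spot, short the forward).
At maturity, profit = |F_mkt − F*| = |1.1000 − 1.0787| = 0.0213 per EUR (in CHF)

0.0213 per EUR (in CHF)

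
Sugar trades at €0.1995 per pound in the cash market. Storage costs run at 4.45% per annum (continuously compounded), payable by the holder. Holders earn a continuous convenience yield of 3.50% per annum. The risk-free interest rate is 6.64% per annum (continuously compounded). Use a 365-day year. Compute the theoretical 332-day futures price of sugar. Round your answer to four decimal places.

€0.2138 per pound

Net carry = r + u − y = 0.0664 + 0.0445 − 0.0350 = 0.0759
F = S·e^((r+u−y)T) = 0.1995 · e^(0.0759 × 332/365) = 0.1995 · e^0.069038
= 0.1995 × 1.071477 = €0.2138 per pound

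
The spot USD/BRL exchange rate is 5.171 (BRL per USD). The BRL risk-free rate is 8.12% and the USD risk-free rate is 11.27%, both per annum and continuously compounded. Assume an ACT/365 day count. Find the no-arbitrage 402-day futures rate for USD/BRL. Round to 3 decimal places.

4.995

F = S·e^((r_BRL − r_USD)T) = 5.171 · e^((0.0812 − 0.1127) × 402/365)
= 5.171 · e^-0.034693 = 5.171 × 0.965902
F = 4.995 BRL per USD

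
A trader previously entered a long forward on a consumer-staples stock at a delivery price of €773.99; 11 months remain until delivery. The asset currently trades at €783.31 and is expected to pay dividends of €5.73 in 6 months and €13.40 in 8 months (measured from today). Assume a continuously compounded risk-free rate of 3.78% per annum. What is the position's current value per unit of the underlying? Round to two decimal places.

€16.99

PV(remaining dividends) I = 5.73·e^(−0.0378·6/12) + 13.40·e^(−0.0378·8/12) = 18.6893
Current forward F = (S − I)·e^(rT) = (783.31 − 18.6893)·e^(0.0378·11/12) = 764.6207 × 1.035257 = 791.5789
Value (long) = (F − K)·e^(−rT) = (791.5789 − 773.99) × 0.965943 = 16.9899
Value = €16.99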